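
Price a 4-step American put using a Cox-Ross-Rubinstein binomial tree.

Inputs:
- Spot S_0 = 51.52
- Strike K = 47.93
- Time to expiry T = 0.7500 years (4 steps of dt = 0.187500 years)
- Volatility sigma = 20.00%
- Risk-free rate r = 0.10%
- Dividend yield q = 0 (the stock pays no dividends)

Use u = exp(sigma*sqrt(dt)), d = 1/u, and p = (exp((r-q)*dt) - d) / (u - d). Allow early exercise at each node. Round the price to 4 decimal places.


Answer: Price = V(0,0) = 2.0890

Derivation:
dt = T/N = 0.187500
u = exp(sigma*sqrt(dt)) = 1.090463; d = 1/u = 0.917042
p = (exp((r-q)*dt) - d) / (u - d) = 0.479444
Discount per step: exp(-r*dt) = 0.999813
Stock lattice S(k, i) with i counting down-moves:
  k=0: S(0,0) = 51.5200
  k=1: S(1,0) = 56.1807; S(1,1) = 47.2460
  k=2: S(2,0) = 61.2629; S(2,1) = 51.5200; S(2,2) = 43.3265
  k=3: S(3,0) = 66.8050; S(3,1) = 56.1807; S(3,2) = 47.2460; S(3,3) = 39.7322
  k=4: S(4,0) = 72.8484; S(4,1) = 61.2629; S(4,2) = 51.5200; S(4,3) = 43.3265; S(4,4) = 36.4361
Terminal payoffs V(N, i) = max(K - S_T, 0):
  V(4,0) = 0.000000; V(4,1) = 0.000000; V(4,2) = 0.000000; V(4,3) = 4.603476; V(4,4) = 11.493904
Backward induction: V(k, i) = exp(-r*dt) * [p * V(k+1, i) + (1-p) * V(k+1, i+1)]; then take max(V_cont, immediate exercise) for American.
  V(3,0) = exp(-r*dt) * [p*0.000000 + (1-p)*0.000000] = 0.000000; exercise = 0.000000; V(3,0) = max -> 0.000000
  V(3,1) = exp(-r*dt) * [p*0.000000 + (1-p)*0.000000] = 0.000000; exercise = 0.000000; V(3,1) = max -> 0.000000
  V(3,2) = exp(-r*dt) * [p*0.000000 + (1-p)*4.603476] = 2.395917; exercise = 0.684021; V(3,2) = max -> 2.395917
  V(3,3) = exp(-r*dt) * [p*4.603476 + (1-p)*11.493904] = 8.188793; exercise = 8.197779; V(3,3) = max -> 8.197779
  V(2,0) = exp(-r*dt) * [p*0.000000 + (1-p)*0.000000] = 0.000000; exercise = 0.000000; V(2,0) = max -> 0.000000
  V(2,1) = exp(-r*dt) * [p*0.000000 + (1-p)*2.395917] = 1.246975; exercise = 0.000000; V(2,1) = max -> 1.246975
  V(2,2) = exp(-r*dt) * [p*2.395917 + (1-p)*8.197779] = 5.415095; exercise = 4.603476; V(2,2) = max -> 5.415095
  V(1,0) = exp(-r*dt) * [p*0.000000 + (1-p)*1.246975] = 0.648998; exercise = 0.000000; V(1,0) = max -> 0.648998
  V(1,1) = exp(-r*dt) * [p*1.246975 + (1-p)*5.415095] = 3.416074; exercise = 0.684021; V(1,1) = max -> 3.416074
  V(0,0) = exp(-r*dt) * [p*0.648998 + (1-p)*3.416074] = 2.089024; exercise = 0.000000; V(0,0) = max -> 2.089024


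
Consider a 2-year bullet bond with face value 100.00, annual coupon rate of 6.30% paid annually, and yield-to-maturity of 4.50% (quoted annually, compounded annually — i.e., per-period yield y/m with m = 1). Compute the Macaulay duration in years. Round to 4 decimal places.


Coupon per period c = face * coupon_rate / m = 6.300000
Periods per year m = 1; per-period yield y/m = 0.045000
Number of cashflows N = 2
Cashflows (t years, CF_t, discount factor 1/(1+y/m)^(m*t), PV):
  t = 1.0000: CF_t = 6.300000, DF = 0.956938, PV = 6.028708
  t = 2.0000: CF_t = 106.300000, DF = 0.915730, PV = 97.342094
Price P = sum_t PV_t = 103.370802
Macaulay numerator sum_t t * PV_t:
  t * PV_t at t = 1.0000: 6.028708
  t * PV_t at t = 2.0000: 194.684188
Macaulay duration D = (sum_t t * PV_t) / P = 200.712896 / 103.370802 = 1.941679

Answer: Macaulay duration = 1.9417 years


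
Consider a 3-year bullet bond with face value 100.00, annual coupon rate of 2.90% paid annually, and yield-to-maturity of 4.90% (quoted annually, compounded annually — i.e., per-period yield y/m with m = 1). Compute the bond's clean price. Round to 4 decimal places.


Answer: Price = 94.5433

Derivation:
Coupon per period c = face * coupon_rate / m = 2.900000
Periods per year m = 1; per-period yield y/m = 0.049000
Number of cashflows N = 3
Cashflows (t years, CF_t, discount factor 1/(1+y/m)^(m*t), PV):
  t = 1.0000: CF_t = 2.900000, DF = 0.953289, PV = 2.764538
  t = 2.0000: CF_t = 2.900000, DF = 0.908760, PV = 2.635403
  t = 3.0000: CF_t = 102.900000, DF = 0.866310, PV = 89.143342
Price P = sum_t PV_t = 94.543282


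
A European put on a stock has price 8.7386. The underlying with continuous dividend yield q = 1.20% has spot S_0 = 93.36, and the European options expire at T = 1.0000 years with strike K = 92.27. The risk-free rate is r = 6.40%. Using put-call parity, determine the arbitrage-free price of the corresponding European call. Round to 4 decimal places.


Put-call parity: C - P = S_0 * exp(-qT) - K * exp(-rT).
S_0 * exp(-qT) = 93.3600 * 0.98807171 = 92.24637511
K * exp(-rT) = 92.2700 * 0.93800500 = 86.54972131
C = P + S*exp(-qT) - K*exp(-rT)
C = 8.7386 + 92.24637511 - 86.54972131 = 14.4353

Answer: Call price = 14.4353


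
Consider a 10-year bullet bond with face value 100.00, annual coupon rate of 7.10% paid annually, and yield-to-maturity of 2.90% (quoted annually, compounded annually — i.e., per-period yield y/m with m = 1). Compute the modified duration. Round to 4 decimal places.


Answer: Modified duration = 7.6584

Derivation:
Coupon per period c = face * coupon_rate / m = 7.100000
Periods per year m = 1; per-period yield y/m = 0.029000
Number of cashflows N = 10
Cashflows (t years, CF_t, discount factor 1/(1+y/m)^(m*t), PV):
  t = 1.0000: CF_t = 7.100000, DF = 0.971817, PV = 6.899903
  t = 2.0000: CF_t = 7.100000, DF = 0.944429, PV = 6.705445
  t = 3.0000: CF_t = 7.100000, DF = 0.917812, PV = 6.516467
  t = 4.0000: CF_t = 7.100000, DF = 0.891946, PV = 6.332816
  t = 5.0000: CF_t = 7.100000, DF = 0.866808, PV = 6.154340
  t = 6.0000: CF_t = 7.100000, DF = 0.842379, PV = 5.980894
  t = 7.0000: CF_t = 7.100000, DF = 0.818639, PV = 5.812336
  t = 8.0000: CF_t = 7.100000, DF = 0.795567, PV = 5.648529
  t = 9.0000: CF_t = 7.100000, DF = 0.773146, PV = 5.489338
  t = 10.0000: CF_t = 107.100000, DF = 0.751357, PV = 80.470319
Price P = sum_t PV_t = 136.010387
First compute Macaulay numerator sum_t t * PV_t:
  t * PV_t at t = 1.0000: 6.899903
  t * PV_t at t = 2.0000: 13.410890
  t * PV_t at t = 3.0000: 19.549402
  t * PV_t at t = 4.0000: 25.331263
  t * PV_t at t = 5.0000: 30.771699
  t * PV_t at t = 6.0000: 35.885364
  t * PV_t at t = 7.0000: 40.686353
  t * PV_t at t = 8.0000: 45.188231
  t * PV_t at t = 9.0000: 49.404042
  t * PV_t at t = 10.0000: 804.703190
Macaulay duration D = 1071.830337 / 136.010387 = 7.880504
Modified duration = D / (1 + y/m) = 7.880504 / (1 + 0.029000) = 7.658410


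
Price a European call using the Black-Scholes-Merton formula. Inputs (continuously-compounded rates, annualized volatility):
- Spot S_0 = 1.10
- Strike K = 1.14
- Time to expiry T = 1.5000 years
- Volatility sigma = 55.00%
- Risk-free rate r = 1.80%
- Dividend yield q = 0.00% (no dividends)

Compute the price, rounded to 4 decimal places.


d1 = (ln(S/K) + (r - q + 0.5*sigma^2) * T) / (sigma * sqrt(T)) = 0.32386250
d2 = d1 - sigma * sqrt(T) = -0.34974718
exp(-rT) = 0.97336124; exp(-qT) = 1.00000000
C = S_0 * exp(-qT) * N(d1) - K * exp(-rT) * N(d2)
N(d1) = 0.62697893; N(d2) = 0.36326422
C = 1.1000 * 1.00000000 * 0.62697893 - 1.1400 * 0.97336124 * 0.36326422 = 0.2866

Answer: Price = 0.2866


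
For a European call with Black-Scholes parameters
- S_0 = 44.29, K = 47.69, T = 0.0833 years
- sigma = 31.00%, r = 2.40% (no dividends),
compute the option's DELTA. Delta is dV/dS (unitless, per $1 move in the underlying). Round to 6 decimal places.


d1 = -0.7595841285; d2 = -0.8490555206
phi(d1) = 0.2989668572; exp(-qT) = 1.0000000000; exp(-rT) = 0.9980027971
N(d1) = 0.2237516046
Delta = exp(-qT) * N(d1) = 1.0000000000 * 0.2237516046 = 0.223752

Answer: Delta = 0.223752


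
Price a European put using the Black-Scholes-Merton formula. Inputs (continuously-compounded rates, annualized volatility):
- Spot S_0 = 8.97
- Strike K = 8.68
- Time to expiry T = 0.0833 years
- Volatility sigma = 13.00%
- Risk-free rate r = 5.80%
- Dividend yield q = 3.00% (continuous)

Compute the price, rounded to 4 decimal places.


Answer: Price = 0.0309

Derivation:
d1 = (ln(S/K) + (r - q + 0.5*sigma^2) * T) / (sigma * sqrt(T)) = 0.95682789
d2 = d1 - sigma * sqrt(T) = 0.91930763
exp(-rT) = 0.99518025; exp(-qT) = 0.99750412
P = K * exp(-rT) * N(-d2) - S_0 * exp(-qT) * N(-d1)
N(-d1) = 0.16932707; N(-d2) = 0.17896734
P = 8.6800 * 0.99518025 * 0.17896734 - 8.9700 * 0.99750412 * 0.16932707 = 0.0309


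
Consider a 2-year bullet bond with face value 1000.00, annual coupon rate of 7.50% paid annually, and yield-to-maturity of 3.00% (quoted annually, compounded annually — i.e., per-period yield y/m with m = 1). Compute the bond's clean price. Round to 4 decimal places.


Coupon per period c = face * coupon_rate / m = 75.000000
Periods per year m = 1; per-period yield y/m = 0.030000
Number of cashflows N = 2
Cashflows (t years, CF_t, discount factor 1/(1+y/m)^(m*t), PV):
  t = 1.0000: CF_t = 75.000000, DF = 0.970874, PV = 72.815534
  t = 2.0000: CF_t = 1075.000000, DF = 0.942596, PV = 1013.290602
Price P = sum_t PV_t = 1086.106136

Answer: Price = 1086.1061


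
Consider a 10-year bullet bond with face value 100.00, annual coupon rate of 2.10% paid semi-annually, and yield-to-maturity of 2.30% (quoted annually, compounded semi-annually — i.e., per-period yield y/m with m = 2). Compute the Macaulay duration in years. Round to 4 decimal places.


Answer: Macaulay duration = 9.0613 years

Derivation:
Coupon per period c = face * coupon_rate / m = 1.050000
Periods per year m = 2; per-period yield y/m = 0.011500
Number of cashflows N = 20
Cashflows (t years, CF_t, discount factor 1/(1+y/m)^(m*t), PV):
  t = 0.5000: CF_t = 1.050000, DF = 0.988631, PV = 1.038062
  t = 1.0000: CF_t = 1.050000, DF = 0.977391, PV = 1.026260
  t = 1.5000: CF_t = 1.050000, DF = 0.966279, PV = 1.014592
  t = 2.0000: CF_t = 1.050000, DF = 0.955293, PV = 1.003057
  t = 2.5000: CF_t = 1.050000, DF = 0.944432, PV = 0.991653
  t = 3.0000: CF_t = 1.050000, DF = 0.933694, PV = 0.980379
  t = 3.5000: CF_t = 1.050000, DF = 0.923079, PV = 0.969233
  t = 4.0000: CF_t = 1.050000, DF = 0.912584, PV = 0.958213
  t = 4.5000: CF_t = 1.050000, DF = 0.902209, PV = 0.947319
  t = 5.0000: CF_t = 1.050000, DF = 0.891951, PV = 0.936549
  t = 5.5000: CF_t = 1.050000, DF = 0.881810, PV = 0.925901
  t = 6.0000: CF_t = 1.050000, DF = 0.871785, PV = 0.915374
  t = 6.5000: CF_t = 1.050000, DF = 0.861873, PV = 0.904967
  t = 7.0000: CF_t = 1.050000, DF = 0.852075, PV = 0.894678
  t = 7.5000: CF_t = 1.050000, DF = 0.842387, PV = 0.884506
  t = 8.0000: CF_t = 1.050000, DF = 0.832810, PV = 0.874450
  t = 8.5000: CF_t = 1.050000, DF = 0.823341, PV = 0.864508
  t = 9.0000: CF_t = 1.050000, DF = 0.813981, PV = 0.854680
  t = 9.5000: CF_t = 1.050000, DF = 0.804726, PV = 0.844963
  t = 10.0000: CF_t = 101.050000, DF = 0.795577, PV = 80.393063
Price P = sum_t PV_t = 98.222409
Macaulay numerator sum_t t * PV_t:
  t * PV_t at t = 0.5000: 0.519031
  t * PV_t at t = 1.0000: 1.026260
  t * PV_t at t = 1.5000: 1.521889
  t * PV_t at t = 2.0000: 2.006115
  t * PV_t at t = 2.5000: 2.479133
  t * PV_t at t = 3.0000: 2.941137
  t * PV_t at t = 3.5000: 3.392315
  t * PV_t at t = 4.0000: 3.832853
  t * PV_t at t = 4.5000: 4.262936
  t * PV_t at t = 5.0000: 4.682744
  t * PV_t at t = 5.5000: 5.092455
  t * PV_t at t = 6.0000: 5.492245
  t * PV_t at t = 6.5000: 5.882286
  t * PV_t at t = 7.0000: 6.262748
  t * PV_t at t = 7.5000: 6.633798
  t * PV_t at t = 8.0000: 6.995602
  t * PV_t at t = 8.5000: 7.348321
  t * PV_t at t = 9.0000: 7.692116
  t * PV_t at t = 9.5000: 8.027144
  t * PV_t at t = 10.0000: 803.930630
Macaulay duration D = (sum_t t * PV_t) / P = 890.021759 / 98.222409 = 9.061290


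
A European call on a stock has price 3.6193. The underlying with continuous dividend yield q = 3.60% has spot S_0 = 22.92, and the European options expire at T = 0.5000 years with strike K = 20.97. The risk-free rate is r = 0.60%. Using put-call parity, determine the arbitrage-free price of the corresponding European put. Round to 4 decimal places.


Put-call parity: C - P = S_0 * exp(-qT) - K * exp(-rT).
S_0 * exp(-qT) = 22.9200 * 0.98216103 = 22.51113086
K * exp(-rT) = 20.9700 * 0.99700450 = 20.90718427
P = C - S*exp(-qT) + K*exp(-rT)
P = 3.6193 - 22.51113086 + 20.90718427 = 2.0154

Answer: Put price = 2.0154


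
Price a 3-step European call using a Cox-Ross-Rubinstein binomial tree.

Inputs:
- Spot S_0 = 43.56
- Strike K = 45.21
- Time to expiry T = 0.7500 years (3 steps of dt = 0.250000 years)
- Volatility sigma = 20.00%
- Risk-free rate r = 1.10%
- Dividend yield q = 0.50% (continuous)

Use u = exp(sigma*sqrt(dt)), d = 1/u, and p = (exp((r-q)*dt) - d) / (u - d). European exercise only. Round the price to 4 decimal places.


dt = T/N = 0.250000
u = exp(sigma*sqrt(dt)) = 1.105171; d = 1/u = 0.904837
p = (exp((r-q)*dt) - d) / (u - d) = 0.482514
Discount per step: exp(-r*dt) = 0.997254
Stock lattice S(k, i) with i counting down-moves:
  k=0: S(0,0) = 43.5600
  k=1: S(1,0) = 48.1412; S(1,1) = 39.4147
  k=2: S(2,0) = 53.2043; S(2,1) = 43.5600; S(2,2) = 35.6639
  k=3: S(3,0) = 58.7998; S(3,1) = 48.1412; S(3,2) = 39.4147; S(3,3) = 32.2700
Terminal payoffs V(N, i) = max(S_T - K, 0):
  V(3,0) = 13.589850; V(3,1) = 2.931245; V(3,2) = 0.000000; V(3,3) = 0.000000
Backward induction: V(k, i) = exp(-r*dt) * [p * V(k+1, i) + (1-p) * V(k+1, i+1)].
  V(2,0) = exp(-r*dt) * [p*13.589850 + (1-p)*2.931245] = 8.051997
  V(2,1) = exp(-r*dt) * [p*2.931245 + (1-p)*0.000000] = 1.410483
  V(2,2) = exp(-r*dt) * [p*0.000000 + (1-p)*0.000000] = 0.000000
  V(1,0) = exp(-r*dt) * [p*8.051997 + (1-p)*1.410483] = 4.602432
  V(1,1) = exp(-r*dt) * [p*1.410483 + (1-p)*0.000000] = 0.678708
  V(0,0) = exp(-r*dt) * [p*4.602432 + (1-p)*0.678708] = 2.564897

Answer: Price = V(0,0) = 2.5649


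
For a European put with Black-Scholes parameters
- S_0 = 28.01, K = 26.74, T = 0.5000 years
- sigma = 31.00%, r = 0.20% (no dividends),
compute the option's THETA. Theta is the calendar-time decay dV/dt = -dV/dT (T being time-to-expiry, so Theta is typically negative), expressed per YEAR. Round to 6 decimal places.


d1 = 0.3258440090; d2 = 0.1066409068
phi(d1) = 0.3783159098; exp(-qT) = 1.0000000000; exp(-rT) = 0.9990004998
Theta = -S*exp(-qT)*phi(d1)*sigma/(2*sqrt(T)) + r*K*exp(-rT)*N(-d2) - q*S*exp(-qT)*N(-d1)
N(-d1) = 0.3722711899; N(-d2) = 0.4575369323; sqrt(T) = 0.7071067812
Term 1 = -28.0100 * 1.0000000000 * 0.3783159098 * 0.3100 / (2 * 0.7071067812) = -2.3228138689
Term 2 = 0.0020 * 26.7400 * 0.9990004998 * 0.4575369323 = 0.0244446183
Term 3 = 0 (no dividend yield, q = 0)
Theta = -2.3228138689 + (0.0244446183) + (0.0000000000) = -2.298369

Answer: Theta = -2.298369


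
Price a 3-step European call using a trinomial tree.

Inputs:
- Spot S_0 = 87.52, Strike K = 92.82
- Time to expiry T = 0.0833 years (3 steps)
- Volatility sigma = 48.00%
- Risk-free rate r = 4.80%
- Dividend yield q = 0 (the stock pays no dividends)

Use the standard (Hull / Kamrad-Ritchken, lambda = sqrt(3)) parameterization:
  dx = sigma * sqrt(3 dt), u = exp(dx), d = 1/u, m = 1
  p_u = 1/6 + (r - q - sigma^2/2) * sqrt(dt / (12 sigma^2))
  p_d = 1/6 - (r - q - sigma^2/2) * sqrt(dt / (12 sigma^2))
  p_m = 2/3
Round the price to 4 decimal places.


Answer: Price = V(0,0) = 3.0543

Derivation:
dt = T/N = 0.027767; dx = sigma*sqrt(3*dt) = 0.138536
u = exp(dx) = 1.148591; d = 1/u = 0.870632
p_u = 0.159932, p_m = 0.666667, p_d = 0.173401
Discount per step: exp(-r*dt) = 0.998668
Stock lattice S(k, j) with j the centered position index:
  k=0: S(0,+0) = 87.5200
  k=1: S(1,-1) = 76.1977; S(1,+0) = 87.5200; S(1,+1) = 100.5247
  k=2: S(2,-2) = 66.3401; S(2,-1) = 76.1977; S(2,+0) = 87.5200; S(2,+1) = 100.5247; S(2,+2) = 115.4618
  k=3: S(3,-3) = 57.7578; S(3,-2) = 66.3401; S(3,-1) = 76.1977; S(3,+0) = 87.5200; S(3,+1) = 100.5247; S(3,+2) = 115.4618; S(3,+3) = 132.6185
Terminal payoffs V(N, j) = max(S_T - K, 0):
  V(3,-3) = 0.000000; V(3,-2) = 0.000000; V(3,-1) = 0.000000; V(3,+0) = 0.000000; V(3,+1) = 7.704722; V(3,+2) = 22.641834; V(3,+3) = 39.798474
Backward induction: V(k, j) = exp(-r*dt) * [p_u * V(k+1, j+1) + p_m * V(k+1, j) + p_d * V(k+1, j-1)]
  V(2,-2) = exp(-r*dt) * [p_u*0.000000 + p_m*0.000000 + p_d*0.000000] = 0.000000
  V(2,-1) = exp(-r*dt) * [p_u*0.000000 + p_m*0.000000 + p_d*0.000000] = 0.000000
  V(2,+0) = exp(-r*dt) * [p_u*7.704722 + p_m*0.000000 + p_d*0.000000] = 1.230592
  V(2,+1) = exp(-r*dt) * [p_u*22.641834 + p_m*7.704722 + p_d*0.000000] = 8.745977
  V(2,+2) = exp(-r*dt) * [p_u*39.798474 + p_m*22.641834 + p_d*7.704722] = 22.765261
  V(1,-1) = exp(-r*dt) * [p_u*1.230592 + p_m*0.000000 + p_d*0.000000] = 0.196549
  V(1,+0) = exp(-r*dt) * [p_u*8.745977 + p_m*1.230592 + p_d*0.000000] = 2.216203
  V(1,+1) = exp(-r*dt) * [p_u*22.765261 + p_m*8.745977 + p_d*1.230592] = 9.672037
  V(0,+0) = exp(-r*dt) * [p_u*9.672037 + p_m*2.216203 + p_d*0.196549] = 3.054348


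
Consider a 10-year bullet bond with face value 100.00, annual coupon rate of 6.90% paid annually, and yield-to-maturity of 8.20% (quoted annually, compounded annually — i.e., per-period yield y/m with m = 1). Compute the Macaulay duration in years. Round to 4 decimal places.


Answer: Macaulay duration = 7.4166 years

Derivation:
Coupon per period c = face * coupon_rate / m = 6.900000
Periods per year m = 1; per-period yield y/m = 0.082000
Number of cashflows N = 10
Cashflows (t years, CF_t, discount factor 1/(1+y/m)^(m*t), PV):
  t = 1.0000: CF_t = 6.900000, DF = 0.924214, PV = 6.377079
  t = 2.0000: CF_t = 6.900000, DF = 0.854172, PV = 5.893789
  t = 3.0000: CF_t = 6.900000, DF = 0.789438, PV = 5.447125
  t = 4.0000: CF_t = 6.900000, DF = 0.729610, PV = 5.034311
  t = 5.0000: CF_t = 6.900000, DF = 0.674316, PV = 4.652783
  t = 6.0000: CF_t = 6.900000, DF = 0.623213, PV = 4.300169
  t = 7.0000: CF_t = 6.900000, DF = 0.575982, PV = 3.974278
  t = 8.0000: CF_t = 6.900000, DF = 0.532331, PV = 3.673085
  t = 9.0000: CF_t = 6.900000, DF = 0.491988, PV = 3.394718
  t = 10.0000: CF_t = 106.900000, DF = 0.454703, PV = 48.607703
Price P = sum_t PV_t = 91.355040
Macaulay numerator sum_t t * PV_t:
  t * PV_t at t = 1.0000: 6.377079
  t * PV_t at t = 2.0000: 11.787578
  t * PV_t at t = 3.0000: 16.341374
  t * PV_t at t = 4.0000: 20.137244
  t * PV_t at t = 5.0000: 23.263914
  t * PV_t at t = 6.0000: 25.801014
  t * PV_t at t = 7.0000: 27.819947
  t * PV_t at t = 8.0000: 29.384682
  t * PV_t at t = 9.0000: 30.552465
  t * PV_t at t = 10.0000: 486.077029
Macaulay duration D = (sum_t t * PV_t) / P = 677.542327 / 91.355040 = 7.416584


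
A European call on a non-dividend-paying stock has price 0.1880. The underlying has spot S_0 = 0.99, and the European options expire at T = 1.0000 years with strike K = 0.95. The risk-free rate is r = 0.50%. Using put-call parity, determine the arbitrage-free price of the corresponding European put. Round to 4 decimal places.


Put-call parity: C - P = S_0 * exp(-qT) - K * exp(-rT).
S_0 * exp(-qT) = 0.9900 * 1.00000000 = 0.99000000
K * exp(-rT) = 0.9500 * 0.99501248 = 0.94526186
P = C - S*exp(-qT) + K*exp(-rT)
P = 0.1880 - 0.99000000 + 0.94526186 = 0.1433

Answer: Put price = 0.1433


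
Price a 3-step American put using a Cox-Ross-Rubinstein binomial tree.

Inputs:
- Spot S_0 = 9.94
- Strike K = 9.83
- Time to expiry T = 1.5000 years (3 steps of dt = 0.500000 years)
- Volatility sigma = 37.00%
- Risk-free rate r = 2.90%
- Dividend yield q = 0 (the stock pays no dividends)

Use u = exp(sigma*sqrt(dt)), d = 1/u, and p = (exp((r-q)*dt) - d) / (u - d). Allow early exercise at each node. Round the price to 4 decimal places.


Answer: Price = V(0,0) = 1.6627

Derivation:
dt = T/N = 0.500000
u = exp(sigma*sqrt(dt)) = 1.299045; d = 1/u = 0.769796
p = (exp((r-q)*dt) - d) / (u - d) = 0.462560
Discount per step: exp(-r*dt) = 0.985605
Stock lattice S(k, i) with i counting down-moves:
  k=0: S(0,0) = 9.9400
  k=1: S(1,0) = 12.9125; S(1,1) = 7.6518
  k=2: S(2,0) = 16.7739; S(2,1) = 9.9400; S(2,2) = 5.8903
  k=3: S(3,0) = 21.7901; S(3,1) = 12.9125; S(3,2) = 7.6518; S(3,3) = 4.5343
Terminal payoffs V(N, i) = max(K - S_T, 0):
  V(3,0) = 0.000000; V(3,1) = 0.000000; V(3,2) = 2.178226; V(3,3) = 5.295665
Backward induction: V(k, i) = exp(-r*dt) * [p * V(k+1, i) + (1-p) * V(k+1, i+1)]; then take max(V_cont, immediate exercise) for American.
  V(2,0) = exp(-r*dt) * [p*0.000000 + (1-p)*0.000000] = 0.000000; exercise = 0.000000; V(2,0) = max -> 0.000000
  V(2,1) = exp(-r*dt) * [p*0.000000 + (1-p)*2.178226] = 1.153813; exercise = 0.000000; V(2,1) = max -> 1.153813
  V(2,2) = exp(-r*dt) * [p*2.178226 + (1-p)*5.295665] = 3.798187; exercise = 3.939694; V(2,2) = max -> 3.939694
  V(1,0) = exp(-r*dt) * [p*0.000000 + (1-p)*1.153813] = 0.611179; exercise = 0.000000; V(1,0) = max -> 0.611179
  V(1,1) = exp(-r*dt) * [p*1.153813 + (1-p)*3.939694] = 2.612894; exercise = 2.178226; V(1,1) = max -> 2.612894
  V(0,0) = exp(-r*dt) * [p*0.611179 + (1-p)*2.612894] = 1.662696; exercise = 0.000000; V(0,0) = max -> 1.662696


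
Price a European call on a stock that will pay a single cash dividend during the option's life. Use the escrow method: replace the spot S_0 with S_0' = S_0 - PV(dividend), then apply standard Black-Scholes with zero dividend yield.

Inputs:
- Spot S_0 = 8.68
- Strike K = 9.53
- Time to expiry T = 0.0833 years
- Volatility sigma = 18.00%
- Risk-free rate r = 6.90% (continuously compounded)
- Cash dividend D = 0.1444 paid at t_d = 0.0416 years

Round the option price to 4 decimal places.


PV(D) = D * exp(-r * t_d) = 0.1444 * 0.99713372 = 0.14398611
S_0' = S_0 - PV(D) = 8.6800 - 0.14398611 = 8.53601389
d1 = (ln(S_0'/K) + (r + sigma^2/2)*T) / (sigma*sqrt(T)) = -1.98366069
d2 = d1 - sigma*sqrt(T) = -2.03561182
exp(-rT) = 0.99426879
N(d1) = 0.02364684; N(d2) = 0.02089467
C = S_0' * N(d1) - K * exp(-rT) * N(d2) = 8.53601389 * 0.02364684 - 9.5300 * 0.99426879 * 0.02089467 = 0.0039

Answer: Price = 0.0039


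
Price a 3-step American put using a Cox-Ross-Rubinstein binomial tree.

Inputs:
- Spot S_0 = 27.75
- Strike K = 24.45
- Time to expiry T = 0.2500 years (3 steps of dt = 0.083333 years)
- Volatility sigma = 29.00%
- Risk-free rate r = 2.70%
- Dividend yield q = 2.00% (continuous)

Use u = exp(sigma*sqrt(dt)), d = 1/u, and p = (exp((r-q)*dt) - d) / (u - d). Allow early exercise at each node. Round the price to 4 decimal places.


dt = T/N = 0.083333
u = exp(sigma*sqrt(dt)) = 1.087320; d = 1/u = 0.919693
p = (exp((r-q)*dt) - d) / (u - d) = 0.482564
Discount per step: exp(-r*dt) = 0.997753
Stock lattice S(k, i) with i counting down-moves:
  k=0: S(0,0) = 27.7500
  k=1: S(1,0) = 30.1731; S(1,1) = 25.5215
  k=2: S(2,0) = 32.8078; S(2,1) = 27.7500; S(2,2) = 23.4719
  k=3: S(3,0) = 35.6726; S(3,1) = 30.1731; S(3,2) = 25.5215; S(3,3) = 21.5869
Terminal payoffs V(N, i) = max(K - S_T, 0):
  V(3,0) = 0.000000; V(3,1) = 0.000000; V(3,2) = 0.000000; V(3,3) = 2.863061
Backward induction: V(k, i) = exp(-r*dt) * [p * V(k+1, i) + (1-p) * V(k+1, i+1)]; then take max(V_cont, immediate exercise) for American.
  V(2,0) = exp(-r*dt) * [p*0.000000 + (1-p)*0.000000] = 0.000000; exercise = 0.000000; V(2,0) = max -> 0.000000
  V(2,1) = exp(-r*dt) * [p*0.000000 + (1-p)*0.000000] = 0.000000; exercise = 0.000000; V(2,1) = max -> 0.000000
  V(2,2) = exp(-r*dt) * [p*0.000000 + (1-p)*2.863061] = 1.478120; exercise = 0.978093; V(2,2) = max -> 1.478120
  V(1,0) = exp(-r*dt) * [p*0.000000 + (1-p)*0.000000] = 0.000000; exercise = 0.000000; V(1,0) = max -> 0.000000
  V(1,1) = exp(-r*dt) * [p*0.000000 + (1-p)*1.478120] = 0.763113; exercise = 0.000000; V(1,1) = max -> 0.763113
  V(0,0) = exp(-r*dt) * [p*0.000000 + (1-p)*0.763113] = 0.393975; exercise = 0.000000; V(0,0) = max -> 0.393975

Answer: Price = V(0,0) = 0.3940


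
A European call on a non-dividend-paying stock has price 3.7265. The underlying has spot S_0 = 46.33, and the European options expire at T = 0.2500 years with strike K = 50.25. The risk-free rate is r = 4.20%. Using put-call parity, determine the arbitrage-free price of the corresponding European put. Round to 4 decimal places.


Put-call parity: C - P = S_0 * exp(-qT) - K * exp(-rT).
S_0 * exp(-qT) = 46.3300 * 1.00000000 = 46.33000000
K * exp(-rT) = 50.2500 * 0.98955493 = 49.72513536
P = C - S*exp(-qT) + K*exp(-rT)
P = 3.7265 - 46.33000000 + 49.72513536 = 7.1216

Answer: Put price = 7.1216


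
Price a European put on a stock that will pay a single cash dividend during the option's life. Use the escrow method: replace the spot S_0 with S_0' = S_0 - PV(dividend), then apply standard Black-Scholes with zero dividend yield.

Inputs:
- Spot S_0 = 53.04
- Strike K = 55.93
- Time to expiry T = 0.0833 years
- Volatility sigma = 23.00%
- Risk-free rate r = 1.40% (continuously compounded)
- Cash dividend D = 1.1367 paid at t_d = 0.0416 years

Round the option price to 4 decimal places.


Answer: Price = 4.2023

Derivation:
PV(D) = D * exp(-r * t_d) = 1.1367 * 0.99941777 = 1.13603818
S_0' = S_0 - PV(D) = 53.0400 - 1.13603818 = 51.90396182
d1 = (ln(S_0'/K) + (r + sigma^2/2)*T) / (sigma*sqrt(T)) = -1.07463319
d2 = d1 - sigma*sqrt(T) = -1.14101519
exp(-rT) = 0.99883448
N(-d1) = 0.85873051; N(-d2) = 0.87306820
P = K * exp(-rT) * N(-d2) - S_0' * N(-d1) = 55.9300 * 0.99883448 * 0.87306820 - 51.90396182 * 0.85873051 = 4.2023


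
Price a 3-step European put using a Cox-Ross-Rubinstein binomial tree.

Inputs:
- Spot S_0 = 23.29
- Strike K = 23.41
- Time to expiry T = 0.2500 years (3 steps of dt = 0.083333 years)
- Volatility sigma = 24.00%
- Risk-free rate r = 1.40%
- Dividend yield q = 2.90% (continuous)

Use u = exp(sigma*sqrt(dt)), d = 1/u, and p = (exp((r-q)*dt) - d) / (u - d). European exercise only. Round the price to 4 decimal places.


dt = T/N = 0.083333
u = exp(sigma*sqrt(dt)) = 1.071738; d = 1/u = 0.933063
p = (exp((r-q)*dt) - d) / (u - d) = 0.473678
Discount per step: exp(-r*dt) = 0.998834
Stock lattice S(k, i) with i counting down-moves:
  k=0: S(0,0) = 23.2900
  k=1: S(1,0) = 24.9608; S(1,1) = 21.7310
  k=2: S(2,0) = 26.7514; S(2,1) = 23.2900; S(2,2) = 20.2764
  k=3: S(3,0) = 28.6705; S(3,1) = 24.9608; S(3,2) = 21.7310; S(3,3) = 18.9192
Terminal payoffs V(N, i) = max(K - S_T, 0):
  V(3,0) = 0.000000; V(3,1) = 0.000000; V(3,2) = 1.678951; V(3,3) = 4.490787
Backward induction: V(k, i) = exp(-r*dt) * [p * V(k+1, i) + (1-p) * V(k+1, i+1)].
  V(2,0) = exp(-r*dt) * [p*0.000000 + (1-p)*0.000000] = 0.000000
  V(2,1) = exp(-r*dt) * [p*0.000000 + (1-p)*1.678951] = 0.882638
  V(2,2) = exp(-r*dt) * [p*1.678951 + (1-p)*4.490787] = 3.155198
  V(1,0) = exp(-r*dt) * [p*0.000000 + (1-p)*0.882638] = 0.464010
  V(1,1) = exp(-r*dt) * [p*0.882638 + (1-p)*3.155198] = 2.076313
  V(0,0) = exp(-r*dt) * [p*0.464010 + (1-p)*2.076313] = 1.311070

Answer: Price = V(0,0) = 1.3111


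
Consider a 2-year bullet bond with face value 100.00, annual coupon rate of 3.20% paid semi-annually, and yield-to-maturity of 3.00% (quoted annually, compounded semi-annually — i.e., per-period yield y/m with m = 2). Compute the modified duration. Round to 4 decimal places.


Answer: Modified duration = 1.9245

Derivation:
Coupon per period c = face * coupon_rate / m = 1.600000
Periods per year m = 2; per-period yield y/m = 0.015000
Number of cashflows N = 4
Cashflows (t years, CF_t, discount factor 1/(1+y/m)^(m*t), PV):
  t = 0.5000: CF_t = 1.600000, DF = 0.985222, PV = 1.576355
  t = 1.0000: CF_t = 1.600000, DF = 0.970662, PV = 1.553059
  t = 1.5000: CF_t = 1.600000, DF = 0.956317, PV = 1.530107
  t = 2.0000: CF_t = 101.600000, DF = 0.942184, PV = 95.725918
Price P = sum_t PV_t = 100.385438
First compute Macaulay numerator sum_t t * PV_t:
  t * PV_t at t = 0.5000: 0.788177
  t * PV_t at t = 1.0000: 1.553059
  t * PV_t at t = 1.5000: 2.295161
  t * PV_t at t = 2.0000: 191.451836
Macaulay duration D = 196.088233 / 100.385438 = 1.953353
Modified duration = D / (1 + y/m) = 1.953353 / (1 + 0.015000) = 1.924486


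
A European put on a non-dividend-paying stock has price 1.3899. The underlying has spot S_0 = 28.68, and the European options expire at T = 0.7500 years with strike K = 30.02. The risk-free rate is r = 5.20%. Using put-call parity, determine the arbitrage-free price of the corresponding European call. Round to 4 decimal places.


Put-call parity: C - P = S_0 * exp(-qT) - K * exp(-rT).
S_0 * exp(-qT) = 28.6800 * 1.00000000 = 28.68000000
K * exp(-rT) = 30.0200 * 0.96175071 = 28.87175629
C = P + S*exp(-qT) - K*exp(-rT)
C = 1.3899 + 28.68000000 - 28.87175629 = 1.1981

Answer: Call price = 1.1981


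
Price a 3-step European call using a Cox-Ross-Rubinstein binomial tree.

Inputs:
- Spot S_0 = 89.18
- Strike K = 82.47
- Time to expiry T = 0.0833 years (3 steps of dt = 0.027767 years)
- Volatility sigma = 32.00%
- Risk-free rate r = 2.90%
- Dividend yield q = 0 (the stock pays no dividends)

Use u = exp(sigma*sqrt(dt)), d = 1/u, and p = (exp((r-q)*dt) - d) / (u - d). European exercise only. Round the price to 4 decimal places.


dt = T/N = 0.027767
u = exp(sigma*sqrt(dt)) = 1.054770; d = 1/u = 0.948074
p = (exp((r-q)*dt) - d) / (u - d) = 0.494223
Discount per step: exp(-r*dt) = 0.999195
Stock lattice S(k, i) with i counting down-moves:
  k=0: S(0,0) = 89.1800
  k=1: S(1,0) = 94.0644; S(1,1) = 84.5492
  k=2: S(2,0) = 99.2163; S(2,1) = 89.1800; S(2,2) = 80.1589
  k=3: S(3,0) = 104.6504; S(3,1) = 94.0644; S(3,2) = 84.5492; S(3,3) = 75.9966
Terminal payoffs V(N, i) = max(S_T - K, 0):
  V(3,0) = 22.180350; V(3,1) = 11.594382; V(3,2) = 2.079244; V(3,3) = 0.000000
Backward induction: V(k, i) = exp(-r*dt) * [p * V(k+1, i) + (1-p) * V(k+1, i+1)].
  V(2,0) = exp(-r*dt) * [p*22.180350 + (1-p)*11.594382] = 16.812663
  V(2,1) = exp(-r*dt) * [p*11.594382 + (1-p)*2.079244] = 6.776381
  V(2,2) = exp(-r*dt) * [p*2.079244 + (1-p)*0.000000] = 1.026782
  V(1,0) = exp(-r*dt) * [p*16.812663 + (1-p)*6.776381] = 11.727090
  V(1,1) = exp(-r*dt) * [p*6.776381 + (1-p)*1.026782] = 3.865250
  V(0,0) = exp(-r*dt) * [p*11.727090 + (1-p)*3.865250] = 7.744510

Answer: Price = V(0,0) = 7.7445


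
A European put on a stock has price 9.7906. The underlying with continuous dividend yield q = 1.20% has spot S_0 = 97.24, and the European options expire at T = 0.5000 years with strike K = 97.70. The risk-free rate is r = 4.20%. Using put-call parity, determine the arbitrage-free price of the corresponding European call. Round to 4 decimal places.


Answer: Call price = 10.7792

Derivation:
Put-call parity: C - P = S_0 * exp(-qT) - K * exp(-rT).
S_0 * exp(-qT) = 97.2400 * 0.99401796 = 96.65830682
K * exp(-rT) = 97.7000 * 0.97921896 = 95.66969284
C = P + S*exp(-qT) - K*exp(-rT)
C = 9.7906 + 96.65830682 - 95.66969284 = 10.7792


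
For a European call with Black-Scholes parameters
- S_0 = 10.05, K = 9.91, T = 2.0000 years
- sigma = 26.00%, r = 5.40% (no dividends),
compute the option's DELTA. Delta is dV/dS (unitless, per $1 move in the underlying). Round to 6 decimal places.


Answer: Delta = 0.696975

Derivation:
d1 = 0.5157209502; d2 = 0.1480254240
phi(d1) = 0.3492656113; exp(-qT) = 1.0000000000; exp(-rT) = 0.8976275964
N(d1) = 0.6969753399
Delta = exp(-qT) * N(d1) = 1.0000000000 * 0.6969753399 = 0.696975


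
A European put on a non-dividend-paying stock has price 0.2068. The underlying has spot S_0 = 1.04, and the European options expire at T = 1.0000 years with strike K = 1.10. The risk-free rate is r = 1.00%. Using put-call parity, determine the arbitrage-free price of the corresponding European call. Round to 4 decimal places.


Answer: Call price = 0.1577

Derivation:
Put-call parity: C - P = S_0 * exp(-qT) - K * exp(-rT).
S_0 * exp(-qT) = 1.0400 * 1.00000000 = 1.04000000
K * exp(-rT) = 1.1000 * 0.99004983 = 1.08905482
C = P + S*exp(-qT) - K*exp(-rT)
C = 0.2068 + 1.04000000 - 1.08905482 = 0.1577


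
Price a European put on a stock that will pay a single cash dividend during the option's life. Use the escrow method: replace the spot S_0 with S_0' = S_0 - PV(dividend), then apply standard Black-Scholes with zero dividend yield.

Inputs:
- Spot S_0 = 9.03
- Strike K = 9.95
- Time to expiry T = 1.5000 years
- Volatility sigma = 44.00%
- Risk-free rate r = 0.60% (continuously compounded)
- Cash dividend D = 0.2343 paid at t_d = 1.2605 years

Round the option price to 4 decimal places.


Answer: Price = 2.5565

Derivation:
PV(D) = D * exp(-r * t_d) = 0.2343 * 0.99246553 = 0.23253467
S_0' = S_0 - PV(D) = 9.0300 - 0.23253467 = 8.79746533
d1 = (ln(S_0'/K) + (r + sigma^2/2)*T) / (sigma*sqrt(T)) = 0.05769494
d2 = d1 - sigma*sqrt(T) = -0.48119280
exp(-rT) = 0.99104038
N(-d1) = 0.47699581; N(-d2) = 0.68481026
P = K * exp(-rT) * N(-d2) - S_0' * N(-d1) = 9.9500 * 0.99104038 * 0.68481026 - 8.79746533 * 0.47699581 = 2.5565


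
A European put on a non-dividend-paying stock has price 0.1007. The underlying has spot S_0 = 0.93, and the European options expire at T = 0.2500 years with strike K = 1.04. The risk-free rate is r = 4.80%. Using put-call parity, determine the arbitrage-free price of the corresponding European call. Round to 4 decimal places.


Put-call parity: C - P = S_0 * exp(-qT) - K * exp(-rT).
S_0 * exp(-qT) = 0.9300 * 1.00000000 = 0.93000000
K * exp(-rT) = 1.0400 * 0.98807171 = 1.02759458
C = P + S*exp(-qT) - K*exp(-rT)
C = 0.1007 + 0.93000000 - 1.02759458 = 0.0031

Answer: Call price = 0.0031


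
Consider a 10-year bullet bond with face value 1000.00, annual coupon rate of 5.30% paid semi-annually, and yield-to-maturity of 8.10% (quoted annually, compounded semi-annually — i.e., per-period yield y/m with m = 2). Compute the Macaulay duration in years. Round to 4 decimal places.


Answer: Macaulay duration = 7.6099 years

Derivation:
Coupon per period c = face * coupon_rate / m = 26.500000
Periods per year m = 2; per-period yield y/m = 0.040500
Number of cashflows N = 20
Cashflows (t years, CF_t, discount factor 1/(1+y/m)^(m*t), PV):
  t = 0.5000: CF_t = 26.500000, DF = 0.961076, PV = 25.468525
  t = 1.0000: CF_t = 26.500000, DF = 0.923668, PV = 24.477198
  t = 1.5000: CF_t = 26.500000, DF = 0.887715, PV = 23.524458
  t = 2.0000: CF_t = 26.500000, DF = 0.853162, PV = 22.608801
  t = 2.5000: CF_t = 26.500000, DF = 0.819954, PV = 21.728785
  t = 3.0000: CF_t = 26.500000, DF = 0.788039, PV = 20.883023
  t = 3.5000: CF_t = 26.500000, DF = 0.757365, PV = 20.070181
  t = 4.0000: CF_t = 26.500000, DF = 0.727886, PV = 19.288977
  t = 4.5000: CF_t = 26.500000, DF = 0.699554, PV = 18.538181
  t = 5.0000: CF_t = 26.500000, DF = 0.672325, PV = 17.816608
  t = 5.5000: CF_t = 26.500000, DF = 0.646156, PV = 17.123122
  t = 6.0000: CF_t = 26.500000, DF = 0.621005, PV = 16.456628
  t = 6.5000: CF_t = 26.500000, DF = 0.596833, PV = 15.816077
  t = 7.0000: CF_t = 26.500000, DF = 0.573602, PV = 15.200459
  t = 7.5000: CF_t = 26.500000, DF = 0.551276, PV = 14.608802
  t = 8.0000: CF_t = 26.500000, DF = 0.529818, PV = 14.040175
  t = 8.5000: CF_t = 26.500000, DF = 0.509196, PV = 13.493681
  t = 9.0000: CF_t = 26.500000, DF = 0.489376, PV = 12.968458
  t = 9.5000: CF_t = 26.500000, DF = 0.470328, PV = 12.463679
  t = 10.0000: CF_t = 1026.500000, DF = 0.452021, PV = 463.999233
Price P = sum_t PV_t = 810.575052
Macaulay numerator sum_t t * PV_t:
  t * PV_t at t = 0.5000: 12.734262
  t * PV_t at t = 1.0000: 24.477198
  t * PV_t at t = 1.5000: 35.286687
  t * PV_t at t = 2.0000: 45.217602
  t * PV_t at t = 2.5000: 54.321964
  t * PV_t at t = 3.0000: 62.649069
  t * PV_t at t = 3.5000: 70.245632
  t * PV_t at t = 4.0000: 77.155908
  t * PV_t at t = 4.5000: 83.421814
  t * PV_t at t = 5.0000: 89.083041
  t * PV_t at t = 5.5000: 94.177169
  t * PV_t at t = 6.0000: 98.739770
  t * PV_t at t = 6.5000: 102.804501
  t * PV_t at t = 7.0000: 106.403210
  t * PV_t at t = 7.5000: 109.566016
  t * PV_t at t = 8.0000: 112.321400
  t * PV_t at t = 8.5000: 114.696288
  t * PV_t at t = 9.0000: 116.716125
  t * PV_t at t = 9.5000: 118.404954
  t * PV_t at t = 10.0000: 4639.992331
Macaulay duration D = (sum_t t * PV_t) / P = 6168.414942 / 810.575052 = 7.609924


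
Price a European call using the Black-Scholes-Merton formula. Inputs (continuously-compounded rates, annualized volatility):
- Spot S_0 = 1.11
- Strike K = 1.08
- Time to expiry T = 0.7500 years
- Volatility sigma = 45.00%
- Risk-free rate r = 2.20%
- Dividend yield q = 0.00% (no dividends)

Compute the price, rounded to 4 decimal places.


d1 = (ln(S/K) + (r - q + 0.5*sigma^2) * T) / (sigma * sqrt(T)) = 0.30750054
d2 = d1 - sigma * sqrt(T) = -0.08221090
exp(-rT) = 0.98363538; exp(-qT) = 1.00000000
C = S_0 * exp(-qT) * N(d1) - K * exp(-rT) * N(d2)
N(d1) = 0.62076879; N(d2) = 0.46723950
C = 1.1100 * 1.00000000 * 0.62076879 - 1.0800 * 0.98363538 * 0.46723950 = 0.1927

Answer: Price = 0.1927


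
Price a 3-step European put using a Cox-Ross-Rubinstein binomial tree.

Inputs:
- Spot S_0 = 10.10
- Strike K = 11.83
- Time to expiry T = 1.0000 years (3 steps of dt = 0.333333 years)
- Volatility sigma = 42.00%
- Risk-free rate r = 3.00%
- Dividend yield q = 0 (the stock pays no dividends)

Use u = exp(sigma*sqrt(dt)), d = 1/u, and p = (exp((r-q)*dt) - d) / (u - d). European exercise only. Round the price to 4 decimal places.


Answer: Price = V(0,0) = 2.5854

Derivation:
dt = T/N = 0.333333
u = exp(sigma*sqrt(dt)) = 1.274415; d = 1/u = 0.784674
p = (exp((r-q)*dt) - d) / (u - d) = 0.460195
Discount per step: exp(-r*dt) = 0.990050
Stock lattice S(k, i) with i counting down-moves:
  k=0: S(0,0) = 10.1000
  k=1: S(1,0) = 12.8716; S(1,1) = 7.9252
  k=2: S(2,0) = 16.4037; S(2,1) = 10.1000; S(2,2) = 6.2187
  k=3: S(3,0) = 20.9052; S(3,1) = 12.8716; S(3,2) = 7.9252; S(3,3) = 4.8797
Terminal payoffs V(N, i) = max(K - S_T, 0):
  V(3,0) = 0.000000; V(3,1) = 0.000000; V(3,2) = 3.904794; V(3,3) = 6.950347
Backward induction: V(k, i) = exp(-r*dt) * [p * V(k+1, i) + (1-p) * V(k+1, i+1)].
  V(2,0) = exp(-r*dt) * [p*0.000000 + (1-p)*0.000000] = 0.000000
  V(2,1) = exp(-r*dt) * [p*0.000000 + (1-p)*3.904794] = 2.086854
  V(2,2) = exp(-r*dt) * [p*3.904794 + (1-p)*6.950347] = 5.493588
  V(1,0) = exp(-r*dt) * [p*0.000000 + (1-p)*2.086854] = 1.115286
  V(1,1) = exp(-r*dt) * [p*2.086854 + (1-p)*5.493588] = 3.886764
  V(0,0) = exp(-r*dt) * [p*1.115286 + (1-p)*3.886764] = 2.585360


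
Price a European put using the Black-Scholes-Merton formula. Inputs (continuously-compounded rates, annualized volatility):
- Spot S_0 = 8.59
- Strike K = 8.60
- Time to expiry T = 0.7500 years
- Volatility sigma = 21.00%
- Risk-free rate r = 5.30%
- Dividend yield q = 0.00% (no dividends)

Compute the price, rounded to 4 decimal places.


Answer: Price = 0.4617

Derivation:
d1 = (ln(S/K) + (r - q + 0.5*sigma^2) * T) / (sigma * sqrt(T)) = 0.30310357
d2 = d1 - sigma * sqrt(T) = 0.12123824
exp(-rT) = 0.96102967; exp(-qT) = 1.00000000
P = K * exp(-rT) * N(-d2) - S_0 * exp(-qT) * N(-d1)
N(-d1) = 0.38090547; N(-d2) = 0.45175117
P = 8.6000 * 0.96102967 * 0.45175117 - 8.5900 * 1.00000000 * 0.38090547 = 0.4617


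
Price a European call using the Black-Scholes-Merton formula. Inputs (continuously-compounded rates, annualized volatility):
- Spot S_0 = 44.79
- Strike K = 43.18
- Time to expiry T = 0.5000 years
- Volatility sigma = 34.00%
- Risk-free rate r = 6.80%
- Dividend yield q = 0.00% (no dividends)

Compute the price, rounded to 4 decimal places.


d1 = (ln(S/K) + (r - q + 0.5*sigma^2) * T) / (sigma * sqrt(T)) = 0.41389653
d2 = d1 - sigma * sqrt(T) = 0.17348023
exp(-rT) = 0.96657150; exp(-qT) = 1.00000000
C = S_0 * exp(-qT) * N(d1) - K * exp(-rT) * N(d2)
N(d1) = 0.66052506; N(d2) = 0.56886302
C = 44.7900 * 1.00000000 * 0.66052506 - 43.1800 * 0.96657150 * 0.56886302 = 5.8425

Answer: Price = 5.8425


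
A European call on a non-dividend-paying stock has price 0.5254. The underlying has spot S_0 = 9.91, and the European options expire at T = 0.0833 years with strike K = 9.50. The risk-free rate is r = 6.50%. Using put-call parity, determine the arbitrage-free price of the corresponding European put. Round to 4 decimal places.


Put-call parity: C - P = S_0 * exp(-qT) - K * exp(-rT).
S_0 * exp(-qT) = 9.9100 * 1.00000000 = 9.91000000
K * exp(-rT) = 9.5000 * 0.99460013 = 9.44870125
P = C - S*exp(-qT) + K*exp(-rT)
P = 0.5254 - 9.91000000 + 9.44870125 = 0.0641

Answer: Put price = 0.0641


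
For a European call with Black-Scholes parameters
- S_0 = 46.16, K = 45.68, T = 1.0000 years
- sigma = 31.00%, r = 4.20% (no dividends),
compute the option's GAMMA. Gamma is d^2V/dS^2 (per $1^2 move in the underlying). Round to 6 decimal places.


d1 = 0.3242034092; d2 = 0.0142034092
phi(d1) = 0.3785176944; exp(-qT) = 1.0000000000; exp(-rT) = 0.9588697806
Gamma = exp(-qT) * phi(d1) / (S * sigma * sqrt(T)) = 1.0000000000 * 0.3785176944 / (46.1600 * 0.3100 * 1.0000000000) = 0.026452

Answer: Gamma = 0.026452


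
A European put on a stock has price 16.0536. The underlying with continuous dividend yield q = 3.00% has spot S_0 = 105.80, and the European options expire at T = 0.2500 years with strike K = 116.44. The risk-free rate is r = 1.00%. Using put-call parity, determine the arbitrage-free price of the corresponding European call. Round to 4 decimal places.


Put-call parity: C - P = S_0 * exp(-qT) - K * exp(-rT).
S_0 * exp(-qT) = 105.8000 * 0.99252805 = 105.00946820
K * exp(-rT) = 116.4400 * 0.99750312 = 116.14926357
C = P + S*exp(-qT) - K*exp(-rT)
C = 16.0536 + 105.00946820 - 116.14926357 = 4.9138

Answer: Call price = 4.9138
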